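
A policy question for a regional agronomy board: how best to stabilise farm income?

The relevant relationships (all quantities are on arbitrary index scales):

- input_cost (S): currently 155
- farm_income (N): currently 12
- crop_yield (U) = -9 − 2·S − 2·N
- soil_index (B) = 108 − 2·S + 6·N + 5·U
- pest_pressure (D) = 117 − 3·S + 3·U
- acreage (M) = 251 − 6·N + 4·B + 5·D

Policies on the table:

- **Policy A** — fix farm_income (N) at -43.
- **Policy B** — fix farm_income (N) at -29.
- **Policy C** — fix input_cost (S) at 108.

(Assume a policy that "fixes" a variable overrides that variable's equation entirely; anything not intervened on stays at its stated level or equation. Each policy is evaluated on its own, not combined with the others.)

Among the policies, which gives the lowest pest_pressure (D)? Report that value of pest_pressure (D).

-1131

Policy A (N := -43):
  S = 155
  N = -43
  U = -9 − 2·155 − 2·(-43) = -233
  D = 117 − 3·155 + 3·(-233) = -1047
Policy B (N := -29):
  S = 155
  N = -29
  U = -9 − 2·155 − 2·(-29) = -261
  D = 117 − 3·155 + 3·(-261) = -1131
Policy C (S := 108):
  S = 108
  N = 12
  U = -9 − 2·108 − 2·12 = -249
  D = 117 − 3·108 + 3·(-249) = -954
Comparing — Policy A: D=-1047, Policy B: D=-1131, Policy C: D=-954. Lowest is -1131 (Policy B).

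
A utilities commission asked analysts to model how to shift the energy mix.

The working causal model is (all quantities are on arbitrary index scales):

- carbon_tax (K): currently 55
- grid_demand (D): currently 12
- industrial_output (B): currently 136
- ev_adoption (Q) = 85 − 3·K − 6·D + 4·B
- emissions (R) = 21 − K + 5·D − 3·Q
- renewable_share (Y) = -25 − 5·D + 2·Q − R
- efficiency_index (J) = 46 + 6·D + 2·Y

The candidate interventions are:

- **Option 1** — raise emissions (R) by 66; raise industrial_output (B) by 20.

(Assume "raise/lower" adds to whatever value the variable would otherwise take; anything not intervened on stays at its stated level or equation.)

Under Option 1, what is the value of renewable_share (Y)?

2183

Option 1 (R + 66, B + 20):
  K = 55
  D = 12
  B = 136 + 20 = 156
  Q = 85 − 3·55 − 6·12 + 4·156 = 472
  R = 21 − 55 + 5·12 − 3·472 (+66 from intervention) = -1324
  Y = -25 − 5·12 + 2·472 − (-1324) = 2183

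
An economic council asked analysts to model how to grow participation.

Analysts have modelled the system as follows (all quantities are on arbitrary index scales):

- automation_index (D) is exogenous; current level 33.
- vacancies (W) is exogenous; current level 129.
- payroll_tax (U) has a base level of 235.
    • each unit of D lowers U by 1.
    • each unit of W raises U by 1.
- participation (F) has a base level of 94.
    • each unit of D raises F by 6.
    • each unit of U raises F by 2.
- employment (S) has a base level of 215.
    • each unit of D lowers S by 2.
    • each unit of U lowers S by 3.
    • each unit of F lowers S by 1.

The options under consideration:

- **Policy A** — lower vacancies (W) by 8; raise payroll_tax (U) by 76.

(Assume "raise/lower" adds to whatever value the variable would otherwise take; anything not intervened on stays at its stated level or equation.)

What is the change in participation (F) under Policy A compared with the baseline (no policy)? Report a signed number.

136

Baseline:
  D = 33
  W = 129
  U = 235 − 33 + 129 = 331
  F = 94 + 6·33 + 2·331 = 954
Policy A (W − 8, U + 76):
  D = 33
  W = 129 − 8 = 121
  U = 235 − 33 + 121 (+76 from intervention) = 399
  F = 94 + 6·33 + 2·399 = 1090
Change in F: 1090 − 954 = 136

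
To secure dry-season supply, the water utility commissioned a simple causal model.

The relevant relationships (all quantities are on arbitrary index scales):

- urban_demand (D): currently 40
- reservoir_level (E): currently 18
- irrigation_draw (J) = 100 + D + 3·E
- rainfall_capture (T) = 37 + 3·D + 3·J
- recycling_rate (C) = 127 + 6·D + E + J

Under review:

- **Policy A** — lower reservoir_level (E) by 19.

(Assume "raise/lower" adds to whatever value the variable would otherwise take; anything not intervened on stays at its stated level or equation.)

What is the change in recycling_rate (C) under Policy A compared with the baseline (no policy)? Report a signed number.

-76

Baseline:
  D = 40
  E = 18
  J = 100 + 40 + 3·18 = 194
  C = 127 + 6·40 + 18 + 194 = 579
Policy A (E − 19):
  D = 40
  E = 18 − 19 = -1
  J = 100 + 40 + 3·(-1) = 137
  C = 127 + 6·40 + (-1) + 137 = 503
Change in C: 503 − 579 = -76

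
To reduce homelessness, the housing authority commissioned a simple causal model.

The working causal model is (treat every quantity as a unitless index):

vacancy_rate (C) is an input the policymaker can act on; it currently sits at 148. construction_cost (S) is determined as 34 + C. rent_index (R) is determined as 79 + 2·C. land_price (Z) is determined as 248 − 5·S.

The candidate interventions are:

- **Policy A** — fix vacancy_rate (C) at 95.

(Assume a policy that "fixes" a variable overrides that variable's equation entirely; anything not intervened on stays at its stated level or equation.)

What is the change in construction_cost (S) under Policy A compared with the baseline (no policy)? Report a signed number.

-53

Baseline:
  C = 148
  S = 34 + 148 = 182
Policy A (C := 95):
  C = 95
  S = 34 + 95 = 129
Change in S: 129 − 182 = -53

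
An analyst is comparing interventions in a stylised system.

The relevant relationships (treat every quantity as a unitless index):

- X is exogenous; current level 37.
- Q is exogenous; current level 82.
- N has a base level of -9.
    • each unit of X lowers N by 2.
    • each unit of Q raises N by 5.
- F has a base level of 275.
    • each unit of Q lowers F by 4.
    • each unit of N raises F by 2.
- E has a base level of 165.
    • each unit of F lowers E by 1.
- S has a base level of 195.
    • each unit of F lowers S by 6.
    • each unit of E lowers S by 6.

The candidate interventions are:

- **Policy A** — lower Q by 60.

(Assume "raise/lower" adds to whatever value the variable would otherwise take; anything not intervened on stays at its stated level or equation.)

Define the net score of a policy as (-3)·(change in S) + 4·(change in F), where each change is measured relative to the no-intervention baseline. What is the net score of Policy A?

Baseline:
  X = 37
  Q = 82
  N = -9 − 2·37 + 5·82 = 327
  F = 275 − 4·82 + 2·327 = 601
  E = 165 − 601 = -436
  S = 195 − 6·601 − 6·(-436) = -795
Policy A (Q − 60):
  X = 37
  Q = 82 − 60 = 22
  N = -9 − 2·37 + 5·22 = 27
  F = 275 − 4·22 + 2·27 = 241
  E = 165 − 241 = -76
  S = 195 − 6·241 − 6·(-76) = -795
ΔS = -795 − (-795) = 0; ΔF = 241 − 601 = -360
Score = (-3)·0 + 4·(-360) = -1440

-1440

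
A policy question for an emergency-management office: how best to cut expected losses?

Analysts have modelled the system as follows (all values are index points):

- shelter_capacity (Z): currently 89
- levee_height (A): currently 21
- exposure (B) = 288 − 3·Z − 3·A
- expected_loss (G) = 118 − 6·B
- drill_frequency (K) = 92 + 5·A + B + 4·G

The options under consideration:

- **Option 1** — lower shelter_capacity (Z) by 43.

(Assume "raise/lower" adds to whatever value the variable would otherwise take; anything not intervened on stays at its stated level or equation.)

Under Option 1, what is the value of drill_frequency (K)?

-1332

Option 1 (Z − 43):
  Z = 89 − 43 = 46
  A = 21
  B = 288 − 3·46 − 3·21 = 87
  G = 118 − 6·87 = -404
  K = 92 + 5·21 + 87 + 4·(-404) = -1332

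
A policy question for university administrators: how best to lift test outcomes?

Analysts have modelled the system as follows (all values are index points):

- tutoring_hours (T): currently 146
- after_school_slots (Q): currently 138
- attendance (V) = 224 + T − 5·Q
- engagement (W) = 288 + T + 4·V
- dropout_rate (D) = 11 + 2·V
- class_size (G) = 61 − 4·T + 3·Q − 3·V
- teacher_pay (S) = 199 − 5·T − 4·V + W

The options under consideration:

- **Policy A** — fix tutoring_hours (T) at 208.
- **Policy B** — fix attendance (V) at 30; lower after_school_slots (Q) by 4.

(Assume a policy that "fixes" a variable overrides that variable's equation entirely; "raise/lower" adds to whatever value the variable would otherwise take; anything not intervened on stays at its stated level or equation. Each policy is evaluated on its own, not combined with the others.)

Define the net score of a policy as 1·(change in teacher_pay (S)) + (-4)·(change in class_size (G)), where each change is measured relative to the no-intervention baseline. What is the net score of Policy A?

1488

Baseline:
  T = 146
  Q = 138
  V = 224 + 146 − 5·138 = -320
  W = 288 + 146 + 4·(-320) = -846
  G = 61 − 4·146 + 3·138 − 3·(-320) = 851
  S = 199 − 5·146 − 4·(-320) + (-846) = -97
Policy A (T := 208):
  T = 208
  Q = 138
  V = 224 + 208 − 5·138 = -258
  W = 288 + 208 + 4·(-258) = -536
  G = 61 − 4·208 + 3·138 − 3·(-258) = 417
  S = 199 − 5·208 − 4·(-258) + (-536) = -345
ΔS = -345 − (-97) = -248; ΔG = 417 − 851 = -434
Score = 1·(-248) + (-4)·(-434) = 1488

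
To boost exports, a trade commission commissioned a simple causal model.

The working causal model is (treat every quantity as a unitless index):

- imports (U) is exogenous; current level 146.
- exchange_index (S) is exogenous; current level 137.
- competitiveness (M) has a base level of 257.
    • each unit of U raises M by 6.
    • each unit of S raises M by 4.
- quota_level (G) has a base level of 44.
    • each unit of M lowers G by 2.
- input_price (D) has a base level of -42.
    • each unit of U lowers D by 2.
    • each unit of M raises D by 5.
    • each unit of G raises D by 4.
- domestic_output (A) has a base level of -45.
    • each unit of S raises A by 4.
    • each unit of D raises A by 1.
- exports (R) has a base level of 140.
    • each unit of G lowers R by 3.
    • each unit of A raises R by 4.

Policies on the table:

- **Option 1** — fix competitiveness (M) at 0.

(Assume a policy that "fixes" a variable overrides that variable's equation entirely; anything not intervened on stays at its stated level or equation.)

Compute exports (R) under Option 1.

Option 1 (M := 0):
  U = 146
  S = 137
  M = 0
  G = 44 − 2·0 = 44
  D = -42 − 2·146 + 5·0 + 4·44 = -158
  A = -45 + 4·137 + (-158) = 345
  R = 140 − 3·44 + 4·345 = 1388

1388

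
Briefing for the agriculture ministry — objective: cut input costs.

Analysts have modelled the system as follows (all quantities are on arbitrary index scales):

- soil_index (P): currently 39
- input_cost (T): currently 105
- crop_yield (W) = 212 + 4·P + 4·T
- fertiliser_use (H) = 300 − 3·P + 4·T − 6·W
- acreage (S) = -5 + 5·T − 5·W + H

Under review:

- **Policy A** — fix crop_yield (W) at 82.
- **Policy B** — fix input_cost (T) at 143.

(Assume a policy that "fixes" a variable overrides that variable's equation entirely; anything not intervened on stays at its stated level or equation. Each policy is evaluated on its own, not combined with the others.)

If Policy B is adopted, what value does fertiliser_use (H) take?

Policy B (T := 143):
  P = 39
  T = 143
  W = 212 + 4·39 + 4·143 = 940
  H = 300 − 3·39 + 4·143 − 6·940 = -4885

-4885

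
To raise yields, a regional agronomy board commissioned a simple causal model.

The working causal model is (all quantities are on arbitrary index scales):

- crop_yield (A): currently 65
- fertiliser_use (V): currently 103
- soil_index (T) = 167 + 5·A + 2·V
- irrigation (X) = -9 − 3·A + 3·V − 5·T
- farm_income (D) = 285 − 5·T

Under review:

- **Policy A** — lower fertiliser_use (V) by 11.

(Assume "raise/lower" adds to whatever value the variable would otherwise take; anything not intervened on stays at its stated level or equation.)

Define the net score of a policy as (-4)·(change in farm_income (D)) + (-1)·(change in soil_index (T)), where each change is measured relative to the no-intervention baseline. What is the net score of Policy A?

Baseline:
  A = 65
  V = 103
  T = 167 + 5·65 + 2·103 = 698
  D = 285 − 5·698 = -3205
Policy A (V − 11):
  A = 65
  V = 103 − 11 = 92
  T = 167 + 5·65 + 2·92 = 676
  D = 285 − 5·676 = -3095
ΔD = -3095 − (-3205) = 110; ΔT = 676 − 698 = -22
Score = (-4)·110 + (-1)·(-22) = -418

-418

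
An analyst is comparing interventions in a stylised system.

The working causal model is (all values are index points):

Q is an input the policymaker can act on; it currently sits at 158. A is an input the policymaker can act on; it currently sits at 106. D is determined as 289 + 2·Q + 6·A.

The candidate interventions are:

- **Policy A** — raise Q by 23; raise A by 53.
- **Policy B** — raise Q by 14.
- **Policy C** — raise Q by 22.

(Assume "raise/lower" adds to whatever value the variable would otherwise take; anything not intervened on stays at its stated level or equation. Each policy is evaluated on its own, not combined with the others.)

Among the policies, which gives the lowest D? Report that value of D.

Policy A (Q + 23, A + 53):
  Q = 158 + 23 = 181
  A = 106 + 53 = 159
  D = 289 + 2·181 + 6·159 = 1605
Policy B (Q + 14):
  Q = 158 + 14 = 172
  A = 106
  D = 289 + 2·172 + 6·106 = 1269
Policy C (Q + 22):
  Q = 158 + 22 = 180
  A = 106
  D = 289 + 2·180 + 6·106 = 1285
Comparing — Policy A: D=1605, Policy B: D=1269, Policy C: D=1285. Lowest is 1269 (Policy B).

1269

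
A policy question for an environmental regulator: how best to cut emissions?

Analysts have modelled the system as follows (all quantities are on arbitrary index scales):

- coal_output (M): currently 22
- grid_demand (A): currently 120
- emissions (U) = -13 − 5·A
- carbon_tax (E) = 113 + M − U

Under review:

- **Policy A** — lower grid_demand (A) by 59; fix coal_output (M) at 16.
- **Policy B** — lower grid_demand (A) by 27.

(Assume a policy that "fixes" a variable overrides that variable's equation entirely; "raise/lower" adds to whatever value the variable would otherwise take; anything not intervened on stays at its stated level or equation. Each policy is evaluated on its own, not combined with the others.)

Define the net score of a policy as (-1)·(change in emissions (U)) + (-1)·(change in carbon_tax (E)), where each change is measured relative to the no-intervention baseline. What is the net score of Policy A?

6

Baseline:
  M = 22
  A = 120
  U = -13 − 5·120 = -613
  E = 113 + 22 − (-613) = 748
Policy A (A − 59, M := 16):
  M = 16
  A = 120 − 59 = 61
  U = -13 − 5·61 = -318
  E = 113 + 16 − (-318) = 447
ΔU = -318 − (-613) = 295; ΔE = 447 − 748 = -301
Score = (-1)·295 + (-1)·(-301) = 6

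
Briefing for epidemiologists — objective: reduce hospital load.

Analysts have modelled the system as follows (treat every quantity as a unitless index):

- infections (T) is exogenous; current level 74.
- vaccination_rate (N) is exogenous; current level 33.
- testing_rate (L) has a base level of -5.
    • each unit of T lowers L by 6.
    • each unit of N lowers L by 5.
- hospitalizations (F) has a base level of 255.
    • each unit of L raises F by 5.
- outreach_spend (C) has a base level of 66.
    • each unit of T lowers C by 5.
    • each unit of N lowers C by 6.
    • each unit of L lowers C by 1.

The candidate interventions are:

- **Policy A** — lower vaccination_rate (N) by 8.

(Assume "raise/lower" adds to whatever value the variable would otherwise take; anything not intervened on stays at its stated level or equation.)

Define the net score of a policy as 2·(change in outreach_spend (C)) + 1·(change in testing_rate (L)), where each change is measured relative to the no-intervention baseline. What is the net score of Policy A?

Baseline:
  T = 74
  N = 33
  L = -5 − 6·74 − 5·33 = -614
  C = 66 − 5·74 − 6·33 − (-614) = 112
Policy A (N − 8):
  T = 74
  N = 33 − 8 = 25
  L = -5 − 6·74 − 5·25 = -574
  C = 66 − 5·74 − 6·25 − (-574) = 120
ΔC = 120 − 112 = 8; ΔL = -574 − (-614) = 40
Score = 2·8 + 1·40 = 56

56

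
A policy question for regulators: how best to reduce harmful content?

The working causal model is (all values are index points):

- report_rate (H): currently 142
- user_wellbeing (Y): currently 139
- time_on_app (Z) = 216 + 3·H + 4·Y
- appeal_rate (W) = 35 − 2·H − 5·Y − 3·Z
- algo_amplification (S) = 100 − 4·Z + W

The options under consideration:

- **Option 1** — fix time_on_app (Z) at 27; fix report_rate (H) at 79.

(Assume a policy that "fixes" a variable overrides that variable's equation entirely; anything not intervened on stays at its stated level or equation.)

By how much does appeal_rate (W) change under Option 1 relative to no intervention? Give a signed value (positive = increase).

Baseline:
  H = 142
  Y = 139
  Z = 216 + 3·142 + 4·139 = 1198
  W = 35 − 2·142 − 5·139 − 3·1198 = -4538
Option 1 (Z := 27, H := 79):
  H = 79
  Y = 139
  Z = 27
  W = 35 − 2·79 − 5·139 − 3·27 = -899
Change in W: -899 − (-4538) = 3639

3639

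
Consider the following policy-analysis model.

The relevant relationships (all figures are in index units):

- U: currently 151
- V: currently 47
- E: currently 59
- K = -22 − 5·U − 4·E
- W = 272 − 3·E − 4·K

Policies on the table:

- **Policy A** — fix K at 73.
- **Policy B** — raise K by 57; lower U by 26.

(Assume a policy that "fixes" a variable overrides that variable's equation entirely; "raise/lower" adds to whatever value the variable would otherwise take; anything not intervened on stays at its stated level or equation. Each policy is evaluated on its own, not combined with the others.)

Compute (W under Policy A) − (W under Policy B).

Policy A (K := 73):
  U = 151
  E = 59
  K = 73
  W = 272 − 3·59 − 4·73 = -197
Policy B (K + 57, U − 26):
  U = 151 − 26 = 125
  E = 59
  K = -22 − 5·125 − 4·59 (+57 from intervention) = -826
  W = 272 − 3·59 − 4·(-826) = 3399
W: -197 − 3399 = -3596

-3596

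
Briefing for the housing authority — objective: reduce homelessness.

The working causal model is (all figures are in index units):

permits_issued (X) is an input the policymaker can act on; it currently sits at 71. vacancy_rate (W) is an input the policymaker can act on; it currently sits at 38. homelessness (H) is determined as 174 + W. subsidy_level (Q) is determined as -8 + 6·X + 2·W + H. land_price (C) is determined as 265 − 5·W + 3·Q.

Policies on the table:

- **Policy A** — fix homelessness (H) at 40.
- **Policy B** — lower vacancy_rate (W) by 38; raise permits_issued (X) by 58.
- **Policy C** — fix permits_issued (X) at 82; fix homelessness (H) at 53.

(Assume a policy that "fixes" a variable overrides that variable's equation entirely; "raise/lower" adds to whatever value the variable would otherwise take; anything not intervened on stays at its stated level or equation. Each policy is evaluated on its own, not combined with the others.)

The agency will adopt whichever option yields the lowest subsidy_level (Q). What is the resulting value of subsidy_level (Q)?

Policy A (H := 40):
  X = 71
  W = 38
  H = 40
  Q = -8 + 6·71 + 2·38 + 40 = 534
Policy B (W − 38, X + 58):
  X = 71 + 58 = 129
  W = 38 − 38 = 0
  H = 174 + 0 = 174
  Q = -8 + 6·129 + 2·0 + 174 = 940
Policy C (X := 82, H := 53):
  X = 82
  W = 38
  H = 53
  Q = -8 + 6·82 + 2·38 + 53 = 613
Comparing — Policy A: Q=534, Policy B: Q=940, Policy C: Q=613. Lowest is 534 (Policy A).

534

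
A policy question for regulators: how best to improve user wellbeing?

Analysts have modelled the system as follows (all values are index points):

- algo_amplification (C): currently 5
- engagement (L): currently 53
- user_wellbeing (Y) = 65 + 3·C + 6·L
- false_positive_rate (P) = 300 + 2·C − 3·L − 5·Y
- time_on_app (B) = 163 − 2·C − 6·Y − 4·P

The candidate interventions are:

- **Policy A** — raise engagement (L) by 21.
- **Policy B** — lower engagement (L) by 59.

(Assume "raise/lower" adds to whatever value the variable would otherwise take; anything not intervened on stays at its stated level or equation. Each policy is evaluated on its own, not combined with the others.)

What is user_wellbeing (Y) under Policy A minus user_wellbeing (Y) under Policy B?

Policy A (L + 21):
  C = 5
  L = 53 + 21 = 74
  Y = 65 + 3·5 + 6·74 = 524
Policy B (L − 59):
  C = 5
  L = 53 − 59 = -6
  Y = 65 + 3·5 + 6·(-6) = 44
Y: 524 − 44 = 480

480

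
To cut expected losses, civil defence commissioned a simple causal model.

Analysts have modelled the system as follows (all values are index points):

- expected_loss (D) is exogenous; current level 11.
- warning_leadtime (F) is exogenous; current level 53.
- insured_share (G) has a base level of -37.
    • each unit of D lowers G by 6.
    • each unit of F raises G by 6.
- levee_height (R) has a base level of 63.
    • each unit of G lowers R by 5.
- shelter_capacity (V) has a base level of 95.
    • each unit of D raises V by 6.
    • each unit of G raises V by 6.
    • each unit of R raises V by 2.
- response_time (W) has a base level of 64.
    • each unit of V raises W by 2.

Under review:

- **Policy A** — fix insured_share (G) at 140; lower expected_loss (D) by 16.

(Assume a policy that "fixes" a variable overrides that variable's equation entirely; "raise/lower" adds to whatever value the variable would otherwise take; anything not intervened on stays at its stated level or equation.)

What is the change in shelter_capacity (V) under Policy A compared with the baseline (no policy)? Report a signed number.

204

Baseline:
  D = 11
  F = 53
  G = -37 − 6·11 + 6·53 = 215
  R = 63 − 5·215 = -1012
  V = 95 + 6·11 + 6·215 + 2·(-1012) = -573
Policy A (G := 140, D − 16):
  D = 11 − 16 = -5
  F = 53
  G = 140
  R = 63 − 5·140 = -637
  V = 95 + 6·(-5) + 6·140 + 2·(-637) = -369
Change in V: -369 − (-573) = 204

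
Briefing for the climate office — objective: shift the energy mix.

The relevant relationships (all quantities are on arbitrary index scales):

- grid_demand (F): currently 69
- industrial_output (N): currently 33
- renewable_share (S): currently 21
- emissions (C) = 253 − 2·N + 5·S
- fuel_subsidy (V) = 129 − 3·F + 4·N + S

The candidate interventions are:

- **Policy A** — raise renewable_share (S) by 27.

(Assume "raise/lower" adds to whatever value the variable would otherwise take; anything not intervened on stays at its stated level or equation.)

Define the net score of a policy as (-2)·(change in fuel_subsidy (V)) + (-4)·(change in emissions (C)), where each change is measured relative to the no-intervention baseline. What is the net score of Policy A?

-594

Baseline:
  F = 69
  N = 33
  S = 21
  C = 253 − 2·33 + 5·21 = 292
  V = 129 − 3·69 + 4·33 + 21 = 75
Policy A (S + 27):
  F = 69
  N = 33
  S = 21 + 27 = 48
  C = 253 − 2·33 + 5·48 = 427
  V = 129 − 3·69 + 4·33 + 48 = 102
ΔV = 102 − 75 = 27; ΔC = 427 − 292 = 135
Score = (-2)·27 + (-4)·135 = -594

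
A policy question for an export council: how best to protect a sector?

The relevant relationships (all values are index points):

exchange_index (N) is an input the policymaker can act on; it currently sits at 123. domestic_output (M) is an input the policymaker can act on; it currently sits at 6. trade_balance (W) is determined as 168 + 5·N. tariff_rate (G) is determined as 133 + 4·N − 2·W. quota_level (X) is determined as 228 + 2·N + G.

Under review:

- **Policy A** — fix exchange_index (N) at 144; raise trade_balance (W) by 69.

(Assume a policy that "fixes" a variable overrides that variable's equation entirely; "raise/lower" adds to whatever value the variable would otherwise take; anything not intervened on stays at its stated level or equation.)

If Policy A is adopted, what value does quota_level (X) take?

-689

Policy A (N := 144, W + 69):
  N = 144
  W = 168 + 5·144 (+69 from intervention) = 957
  G = 133 + 4·144 − 2·957 = -1205
  X = 228 + 2·144 + (-1205) = -689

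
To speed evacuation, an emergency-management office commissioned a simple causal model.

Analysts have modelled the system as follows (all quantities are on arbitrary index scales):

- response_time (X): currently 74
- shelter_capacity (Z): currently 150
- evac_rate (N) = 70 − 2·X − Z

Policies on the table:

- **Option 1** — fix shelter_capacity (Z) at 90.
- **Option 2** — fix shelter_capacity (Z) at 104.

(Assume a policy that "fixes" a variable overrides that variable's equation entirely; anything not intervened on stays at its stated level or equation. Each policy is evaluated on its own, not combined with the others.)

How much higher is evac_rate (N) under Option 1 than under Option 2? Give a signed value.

Option 1 (Z := 90):
  X = 74
  Z = 90
  N = 70 − 2·74 − 90 = -168
Option 2 (Z := 104):
  X = 74
  Z = 104
  N = 70 − 2·74 − 104 = -182
N: -168 − (-182) = 14

14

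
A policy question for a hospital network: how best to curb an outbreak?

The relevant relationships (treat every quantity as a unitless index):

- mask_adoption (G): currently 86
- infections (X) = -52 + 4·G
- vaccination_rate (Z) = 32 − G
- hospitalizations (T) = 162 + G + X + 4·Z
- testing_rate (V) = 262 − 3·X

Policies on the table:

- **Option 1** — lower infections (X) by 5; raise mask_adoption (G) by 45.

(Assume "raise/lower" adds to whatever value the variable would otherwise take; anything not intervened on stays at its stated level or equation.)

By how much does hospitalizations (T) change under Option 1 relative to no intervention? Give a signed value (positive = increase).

40

Baseline:
  G = 86
  X = -52 + 4·86 = 292
  Z = 32 − 86 = -54
  T = 162 + 86 + 292 + 4·(-54) = 324
Option 1 (X − 5, G + 45):
  G = 86 + 45 = 131
  X = -52 + 4·131 (−5 from intervention) = 467
  Z = 32 − 131 = -99
  T = 162 + 131 + 467 + 4·(-99) = 364
Change in T: 364 − 324 = 40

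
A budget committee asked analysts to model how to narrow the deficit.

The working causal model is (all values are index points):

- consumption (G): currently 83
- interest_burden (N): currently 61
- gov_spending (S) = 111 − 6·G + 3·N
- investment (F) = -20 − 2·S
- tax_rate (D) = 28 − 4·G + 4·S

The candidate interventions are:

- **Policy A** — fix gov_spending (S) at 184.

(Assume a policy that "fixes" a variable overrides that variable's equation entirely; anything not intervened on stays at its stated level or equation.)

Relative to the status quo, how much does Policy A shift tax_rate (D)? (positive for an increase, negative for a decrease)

1552

Baseline:
  G = 83
  N = 61
  S = 111 − 6·83 + 3·61 = -204
  D = 28 − 4·83 + 4·(-204) = -1120
Policy A (S := 184):
  G = 83
  N = 61
  S = 184
  D = 28 − 4·83 + 4·184 = 432
Change in D: 432 − (-1120) = 1552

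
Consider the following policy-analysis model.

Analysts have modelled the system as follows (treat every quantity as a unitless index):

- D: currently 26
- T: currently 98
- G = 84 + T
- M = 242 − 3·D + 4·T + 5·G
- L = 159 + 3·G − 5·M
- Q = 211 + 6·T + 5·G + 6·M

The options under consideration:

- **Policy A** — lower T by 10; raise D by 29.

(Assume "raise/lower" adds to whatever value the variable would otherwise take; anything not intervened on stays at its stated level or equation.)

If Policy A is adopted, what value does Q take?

Policy A (T − 10, D + 29):
  D = 26 + 29 = 55
  T = 98 − 10 = 88
  G = 84 + 88 = 172
  M = 242 − 3·55 + 4·88 + 5·172 = 1289
  Q = 211 + 6·88 + 5·172 + 6·1289 = 9333

9333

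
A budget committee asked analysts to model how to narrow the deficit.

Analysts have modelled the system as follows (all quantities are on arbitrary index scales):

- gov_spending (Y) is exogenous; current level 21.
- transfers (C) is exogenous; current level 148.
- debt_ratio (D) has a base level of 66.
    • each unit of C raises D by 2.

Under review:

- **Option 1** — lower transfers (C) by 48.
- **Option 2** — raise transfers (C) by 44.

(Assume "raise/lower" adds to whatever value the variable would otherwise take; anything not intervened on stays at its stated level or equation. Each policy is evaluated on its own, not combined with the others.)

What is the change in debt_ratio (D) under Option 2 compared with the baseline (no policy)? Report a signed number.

88

Baseline:
  C = 148
  D = 66 + 2·148 = 362
Option 2 (C + 44):
  C = 148 + 44 = 192
  D = 66 + 2·192 = 450
Change in D: 450 − 362 = 88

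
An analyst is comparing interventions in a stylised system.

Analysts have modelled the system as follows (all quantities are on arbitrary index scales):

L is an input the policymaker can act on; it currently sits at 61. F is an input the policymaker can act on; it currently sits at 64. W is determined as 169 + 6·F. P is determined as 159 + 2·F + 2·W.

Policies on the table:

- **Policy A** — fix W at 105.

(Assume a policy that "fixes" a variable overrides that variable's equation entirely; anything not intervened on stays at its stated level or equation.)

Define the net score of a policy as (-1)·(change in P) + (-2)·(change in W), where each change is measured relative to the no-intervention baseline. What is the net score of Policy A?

1792

Baseline:
  F = 64
  W = 169 + 6·64 = 553
  P = 159 + 2·64 + 2·553 = 1393
Policy A (W := 105):
  F = 64
  W = 105
  P = 159 + 2·64 + 2·105 = 497
ΔP = 497 − 1393 = -896; ΔW = 105 − 553 = -448
Score = (-1)·(-896) + (-2)·(-448) = 1792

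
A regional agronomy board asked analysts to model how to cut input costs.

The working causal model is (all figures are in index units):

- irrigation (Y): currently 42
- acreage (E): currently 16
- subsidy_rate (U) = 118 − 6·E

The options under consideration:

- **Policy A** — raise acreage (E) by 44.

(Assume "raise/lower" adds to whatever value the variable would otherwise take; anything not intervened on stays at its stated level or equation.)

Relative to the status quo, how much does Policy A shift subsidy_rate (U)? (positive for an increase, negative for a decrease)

Baseline:
  E = 16
  U = 118 − 6·16 = 22
Policy A (E + 44):
  E = 16 + 44 = 60
  U = 118 − 6·60 = -242
Change in U: -242 − 22 = -264

-264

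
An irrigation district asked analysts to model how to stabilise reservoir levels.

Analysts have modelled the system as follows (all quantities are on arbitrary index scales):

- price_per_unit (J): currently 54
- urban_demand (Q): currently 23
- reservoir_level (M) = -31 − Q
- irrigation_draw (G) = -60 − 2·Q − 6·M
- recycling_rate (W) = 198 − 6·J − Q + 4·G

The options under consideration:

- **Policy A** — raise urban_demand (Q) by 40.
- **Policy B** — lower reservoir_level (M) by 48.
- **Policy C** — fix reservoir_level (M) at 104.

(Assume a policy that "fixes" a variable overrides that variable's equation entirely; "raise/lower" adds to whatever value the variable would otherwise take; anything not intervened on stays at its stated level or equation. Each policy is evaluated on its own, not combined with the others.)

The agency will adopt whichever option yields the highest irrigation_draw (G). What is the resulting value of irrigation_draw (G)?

506

Policy A (Q + 40):
  Q = 23 + 40 = 63
  M = -31 − 63 = -94
  G = -60 − 2·63 − 6·(-94) = 378
Policy B (M − 48):
  Q = 23
  M = -31 − 23 (−48 from intervention) = -102
  G = -60 − 2·23 − 6·(-102) = 506
Policy C (M := 104):
  Q = 23
  M = 104
  G = -60 − 2·23 − 6·104 = -730
Comparing — Policy A: G=378, Policy B: G=506, Policy C: G=-730. Highest is 506 (Policy B).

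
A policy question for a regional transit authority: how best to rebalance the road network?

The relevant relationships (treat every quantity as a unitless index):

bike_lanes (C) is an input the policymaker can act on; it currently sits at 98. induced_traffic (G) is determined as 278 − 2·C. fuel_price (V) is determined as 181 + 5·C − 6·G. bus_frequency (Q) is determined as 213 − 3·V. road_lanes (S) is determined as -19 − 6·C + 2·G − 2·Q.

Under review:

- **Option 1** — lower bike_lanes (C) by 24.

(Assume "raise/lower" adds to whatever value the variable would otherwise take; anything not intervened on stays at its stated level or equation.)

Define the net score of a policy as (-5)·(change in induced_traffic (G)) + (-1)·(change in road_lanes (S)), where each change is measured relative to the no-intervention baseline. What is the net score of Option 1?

1968

Baseline:
  C = 98
  G = 278 − 2·98 = 82
  V = 181 + 5·98 − 6·82 = 179
  Q = 213 − 3·179 = -324
  S = -19 − 6·98 + 2·82 − 2·(-324) = 205
Option 1 (C − 24):
  C = 98 − 24 = 74
  G = 278 − 2·74 = 130
  V = 181 + 5·74 − 6·130 = -229
  Q = 213 − 3·(-229) = 900
  S = -19 − 6·74 + 2·130 − 2·900 = -2003
ΔG = 130 − 82 = 48; ΔS = -2003 − 205 = -2208
Score = (-5)·48 + (-1)·(-2208) = 1968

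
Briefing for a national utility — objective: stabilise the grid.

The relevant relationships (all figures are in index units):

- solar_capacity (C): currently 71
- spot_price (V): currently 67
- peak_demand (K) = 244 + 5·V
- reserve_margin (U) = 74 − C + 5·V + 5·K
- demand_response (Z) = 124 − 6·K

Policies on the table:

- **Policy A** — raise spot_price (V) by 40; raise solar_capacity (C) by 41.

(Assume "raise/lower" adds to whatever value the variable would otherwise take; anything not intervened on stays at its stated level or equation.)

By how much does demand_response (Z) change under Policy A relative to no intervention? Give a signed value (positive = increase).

-1200

Baseline:
  V = 67
  K = 244 + 5·67 = 579
  Z = 124 − 6·579 = -3350
Policy A (V + 40, C + 41):
  V = 67 + 40 = 107
  K = 244 + 5·107 = 779
  Z = 124 − 6·779 = -4550
Change in Z: -4550 − (-3350) = -1200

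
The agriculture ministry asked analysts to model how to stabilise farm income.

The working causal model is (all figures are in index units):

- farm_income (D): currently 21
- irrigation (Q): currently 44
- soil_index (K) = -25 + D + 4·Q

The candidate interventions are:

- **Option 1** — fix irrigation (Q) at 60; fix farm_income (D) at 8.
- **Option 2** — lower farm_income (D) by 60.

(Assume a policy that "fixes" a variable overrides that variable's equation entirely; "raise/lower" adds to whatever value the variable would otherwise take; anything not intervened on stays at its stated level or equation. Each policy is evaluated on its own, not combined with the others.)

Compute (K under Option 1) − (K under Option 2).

111

Option 1 (Q := 60, D := 8):
  D = 8
  Q = 60
  K = -25 + 8 + 4·60 = 223
Option 2 (D − 60):
  D = 21 − 60 = -39
  Q = 44
  K = -25 + (-39) + 4·44 = 112
K: 223 − 112 = 111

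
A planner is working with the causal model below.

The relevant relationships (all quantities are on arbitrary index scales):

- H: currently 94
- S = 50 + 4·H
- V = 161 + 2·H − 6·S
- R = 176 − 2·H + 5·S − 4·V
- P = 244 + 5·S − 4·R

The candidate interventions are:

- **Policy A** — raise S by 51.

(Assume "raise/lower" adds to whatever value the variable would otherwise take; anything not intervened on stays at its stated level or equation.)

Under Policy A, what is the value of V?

Policy A (S + 51):
  H = 94
  S = 50 + 4·94 (+51 from intervention) = 477
  V = 161 + 2·94 − 6·477 = -2513

-2513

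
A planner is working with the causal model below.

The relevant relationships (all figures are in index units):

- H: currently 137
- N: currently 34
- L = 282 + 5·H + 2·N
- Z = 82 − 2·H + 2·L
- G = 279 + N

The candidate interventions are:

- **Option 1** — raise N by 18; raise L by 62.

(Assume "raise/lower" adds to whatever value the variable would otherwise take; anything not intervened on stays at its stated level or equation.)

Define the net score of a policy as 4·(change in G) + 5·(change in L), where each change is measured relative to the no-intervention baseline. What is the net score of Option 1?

562

Baseline:
  H = 137
  N = 34
  L = 282 + 5·137 + 2·34 = 1035
  G = 279 + 34 = 313
Option 1 (N + 18, L + 62):
  H = 137
  N = 34 + 18 = 52
  L = 282 + 5·137 + 2·52 (+62 from intervention) = 1133
  G = 279 + 52 = 331
ΔG = 331 − 313 = 18; ΔL = 1133 − 1035 = 98
Score = 4·18 + 5·98 = 562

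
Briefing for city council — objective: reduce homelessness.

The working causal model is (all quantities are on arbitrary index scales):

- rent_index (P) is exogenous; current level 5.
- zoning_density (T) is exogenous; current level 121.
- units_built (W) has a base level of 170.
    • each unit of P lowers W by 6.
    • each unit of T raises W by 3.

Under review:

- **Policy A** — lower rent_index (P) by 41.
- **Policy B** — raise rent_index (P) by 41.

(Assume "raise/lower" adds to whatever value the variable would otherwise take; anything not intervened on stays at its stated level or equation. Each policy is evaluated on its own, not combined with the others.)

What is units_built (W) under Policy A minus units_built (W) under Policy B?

492

Policy A (P − 41):
  P = 5 − 41 = -36
  T = 121
  W = 170 − 6·(-36) + 3·121 = 749
Policy B (P + 41):
  P = 5 + 41 = 46
  T = 121
  W = 170 − 6·46 + 3·121 = 257
W: 749 − 257 = 492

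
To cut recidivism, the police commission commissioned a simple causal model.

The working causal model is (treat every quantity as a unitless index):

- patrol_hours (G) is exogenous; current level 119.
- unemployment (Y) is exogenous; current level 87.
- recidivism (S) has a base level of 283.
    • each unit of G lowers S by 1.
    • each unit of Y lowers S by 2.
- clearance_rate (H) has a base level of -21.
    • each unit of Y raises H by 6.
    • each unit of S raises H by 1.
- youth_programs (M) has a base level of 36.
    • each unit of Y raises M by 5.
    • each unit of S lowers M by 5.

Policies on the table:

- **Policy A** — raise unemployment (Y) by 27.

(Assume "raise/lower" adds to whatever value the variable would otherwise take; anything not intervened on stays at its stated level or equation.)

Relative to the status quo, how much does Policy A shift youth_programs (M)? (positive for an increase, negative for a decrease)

Baseline:
  G = 119
  Y = 87
  S = 283 − 119 − 2·87 = -10
  M = 36 + 5·87 − 5·(-10) = 521
Policy A (Y + 27):
  G = 119
  Y = 87 + 27 = 114
  S = 283 − 119 − 2·114 = -64
  M = 36 + 5·114 − 5·(-64) = 926
Change in M: 926 − 521 = 405

405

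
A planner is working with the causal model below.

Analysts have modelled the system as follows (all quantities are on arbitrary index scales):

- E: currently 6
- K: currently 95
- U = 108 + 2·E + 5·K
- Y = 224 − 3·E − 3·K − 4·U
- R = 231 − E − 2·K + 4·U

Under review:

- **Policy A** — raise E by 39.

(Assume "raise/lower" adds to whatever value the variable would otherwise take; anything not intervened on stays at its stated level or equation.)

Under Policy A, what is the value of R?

2688

Policy A (E + 39):
  E = 6 + 39 = 45
  K = 95
  U = 108 + 2·45 + 5·95 = 673
  R = 231 − 45 − 2·95 + 4·673 = 2688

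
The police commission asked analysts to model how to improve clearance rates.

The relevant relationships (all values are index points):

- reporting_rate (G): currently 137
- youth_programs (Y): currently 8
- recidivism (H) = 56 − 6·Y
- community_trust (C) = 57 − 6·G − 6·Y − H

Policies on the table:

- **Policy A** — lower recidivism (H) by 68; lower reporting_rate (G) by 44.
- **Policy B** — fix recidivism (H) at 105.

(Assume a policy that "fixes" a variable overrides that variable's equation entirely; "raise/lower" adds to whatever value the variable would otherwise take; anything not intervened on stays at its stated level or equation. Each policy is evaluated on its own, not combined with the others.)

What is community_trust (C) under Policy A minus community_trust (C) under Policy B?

Policy A (H − 68, G − 44):
  G = 137 − 44 = 93
  Y = 8
  H = 56 − 6·8 (−68 from intervention) = -60
  C = 57 − 6·93 − 6·8 − (-60) = -489
Policy B (H := 105):
  G = 137
  Y = 8
  H = 105
  C = 57 − 6·137 − 6·8 − 105 = -918
C: -489 − (-918) = 429

429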